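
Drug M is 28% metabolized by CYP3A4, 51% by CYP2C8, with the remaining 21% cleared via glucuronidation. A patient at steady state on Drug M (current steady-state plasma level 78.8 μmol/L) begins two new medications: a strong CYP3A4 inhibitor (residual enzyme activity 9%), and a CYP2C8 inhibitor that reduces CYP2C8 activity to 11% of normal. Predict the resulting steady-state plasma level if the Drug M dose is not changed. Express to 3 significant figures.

CYP3A4: 0.28 × 0.09 = 0.0252
CYP2C8: 0.51 × 0.11 = 0.0561
Other: 0.21 (unchanged)
CL_new/CL_old = 0.0252 + 0.0561 + 0.21 = 0.2913.
Dividing the baseline by the relative clearance: 78.8 / 0.2913 = 271 μmol/L.

271 μmol/L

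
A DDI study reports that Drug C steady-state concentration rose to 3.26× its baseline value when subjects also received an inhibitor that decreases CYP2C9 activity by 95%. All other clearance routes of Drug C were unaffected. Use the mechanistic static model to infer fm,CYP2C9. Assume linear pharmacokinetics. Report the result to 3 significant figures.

0.730

Let fm be the CYP2C9 fraction. New clearance relative to baseline = fm × 0.05 + (1 − fm).
Steady-state concentration ratio = 1 / (new CL fraction), so new CL fraction = 1 / 3.26 = 0.3067.
fm × 0.05 + 1 − fm = 0.3067  ⇒  fm × (0.05 − 1) = −0.6933  ⇒  fm = 0.730.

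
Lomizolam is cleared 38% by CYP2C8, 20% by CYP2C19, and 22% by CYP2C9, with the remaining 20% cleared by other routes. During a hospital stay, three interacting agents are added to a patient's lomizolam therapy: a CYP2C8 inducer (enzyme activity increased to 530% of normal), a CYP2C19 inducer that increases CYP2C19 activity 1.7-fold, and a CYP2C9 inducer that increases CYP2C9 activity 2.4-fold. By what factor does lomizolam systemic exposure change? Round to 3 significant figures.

0.324

The CYP2C8 pathway (38% of clearance) is boosted to 5.3× activity: 0.38 × 5.3 = 2.014.
The CYP2C19 pathway (20% of clearance) is boosted to 1.7× activity: 0.2 × 1.7 = 0.34.
The CYP2C9 pathway (22% of clearance) rises to 2.4× activity: 0.22 × 2.4 = 0.528.
Non-CYP routes (20%) are unchanged.
New clearance relative to baseline: 2.014 + 0.34 + 0.528 + 0.2 = 3.082.
Systemic exposure ∝ 1/CL: fold-change = 1 / 3.082 = 0.324.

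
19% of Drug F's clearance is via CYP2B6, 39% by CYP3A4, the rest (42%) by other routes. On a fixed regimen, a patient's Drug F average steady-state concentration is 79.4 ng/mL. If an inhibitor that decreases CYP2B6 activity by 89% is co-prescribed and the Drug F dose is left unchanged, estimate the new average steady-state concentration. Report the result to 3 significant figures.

The CYP2B6 pathway (19% of clearance) falls to 0.11× activity: 0.19 × 0.11 = 0.0209.
CYP3A4 (39%) and the residual 42% are unaffected.
Relative clearance = 0.0209 + 0.39 + 0.42 = 0.8309.
New average steady-state concentration = baseline ÷ relative clearance = 79.4 / 0.8309 = 95.6 ng/mL.

95.6 ng/mL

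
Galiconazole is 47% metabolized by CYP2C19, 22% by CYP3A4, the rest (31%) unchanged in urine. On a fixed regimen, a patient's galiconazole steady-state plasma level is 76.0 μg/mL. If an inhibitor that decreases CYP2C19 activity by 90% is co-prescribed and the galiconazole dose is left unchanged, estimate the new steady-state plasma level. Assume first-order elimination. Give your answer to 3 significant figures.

132 μg/mL

CYP2C19: 0.47 × 0.1 = 0.047
CYP3A4: 0.22 (unchanged)
Other: 0.31 (unchanged)
New clearance relative to baseline: 0.047 + 0.22 + 0.31 = 0.577.
New steady-state plasma level = baseline ÷ relative clearance = 76.0 / 0.577 = 132 μg/mL.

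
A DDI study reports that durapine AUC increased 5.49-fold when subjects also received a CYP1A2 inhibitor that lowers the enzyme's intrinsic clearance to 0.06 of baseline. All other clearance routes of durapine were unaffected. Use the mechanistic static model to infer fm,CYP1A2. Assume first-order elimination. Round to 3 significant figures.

Let fm be the CYP1A2 fraction. New clearance relative to baseline = fm × 0.06 + (1 − fm).
AUC ratio = 1 / (new CL fraction), so new CL fraction = 1 / 5.49 = 0.1821.
fm × 0.06 + 1 − fm = 0.1821  ⇒  fm × (0.06 − 1) = −0.8179  ⇒  fm = 0.870.

0.870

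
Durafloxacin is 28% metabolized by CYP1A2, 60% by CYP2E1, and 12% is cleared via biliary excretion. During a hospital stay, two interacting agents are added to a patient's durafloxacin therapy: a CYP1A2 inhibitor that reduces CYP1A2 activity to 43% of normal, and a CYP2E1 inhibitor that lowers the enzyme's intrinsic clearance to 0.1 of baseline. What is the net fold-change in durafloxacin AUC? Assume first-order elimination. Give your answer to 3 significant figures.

The CYP1A2 pathway (28% of clearance) drops to 0.43× activity: 0.28 × 0.43 = 0.1204.
The CYP2E1 pathway (60% of clearance) drops to 0.1× activity: 0.6 × 0.1 = 0.06.
The remaining 12% of clearance is unaffected.
New clearance relative to baseline: 0.1204 + 0.06 + 0.12 = 0.3004.
AUC ∝ 1/CL: fold-change = 1 / 0.3004 = 3.33.

3.33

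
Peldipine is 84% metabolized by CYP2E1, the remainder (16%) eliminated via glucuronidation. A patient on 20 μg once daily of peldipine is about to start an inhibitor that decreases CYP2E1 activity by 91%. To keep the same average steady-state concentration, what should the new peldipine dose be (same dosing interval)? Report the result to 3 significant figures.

CYP2E1: 0.84 × 0.09 = 0.0756
Other: 0.16 (unchanged)
Relative clearance = 0.0756 + 0.16 = 0.2356.
Exposure is unchanged when dose changes in proportion to clearance. New dose = 20 μg × 0.2356 = 4.71 μg.

4.71 μg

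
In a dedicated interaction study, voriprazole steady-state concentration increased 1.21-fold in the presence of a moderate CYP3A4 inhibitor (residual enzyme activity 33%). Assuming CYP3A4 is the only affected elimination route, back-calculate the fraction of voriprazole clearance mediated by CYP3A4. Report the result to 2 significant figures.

0.26

CL'/CL = 1 / 1.21 = 0.8264
0.33·fm + (1 − fm) = 0.8264
fm = (0.8264 − 1) / (0.33 − 1) = 0.26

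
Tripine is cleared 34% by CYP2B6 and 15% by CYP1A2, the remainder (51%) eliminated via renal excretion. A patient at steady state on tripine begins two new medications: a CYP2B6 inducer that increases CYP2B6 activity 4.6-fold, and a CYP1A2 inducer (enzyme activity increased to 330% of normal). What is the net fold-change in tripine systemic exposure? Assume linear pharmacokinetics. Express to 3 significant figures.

0.389

The CYP2B6 pathway (34% of clearance) is boosted to 4.6× activity: 0.34 × 4.6 = 1.564.
The CYP1A2 pathway (15% of clearance) is boosted to 3.3× activity: 0.15 × 3.3 = 0.495.
The remaining 51% of clearance is unaffected.
Relative clearance = 1.564 + 0.495 + 0.51 = 2.569.
Net systemic exposure ratio = 1 / 2.569 = 0.389.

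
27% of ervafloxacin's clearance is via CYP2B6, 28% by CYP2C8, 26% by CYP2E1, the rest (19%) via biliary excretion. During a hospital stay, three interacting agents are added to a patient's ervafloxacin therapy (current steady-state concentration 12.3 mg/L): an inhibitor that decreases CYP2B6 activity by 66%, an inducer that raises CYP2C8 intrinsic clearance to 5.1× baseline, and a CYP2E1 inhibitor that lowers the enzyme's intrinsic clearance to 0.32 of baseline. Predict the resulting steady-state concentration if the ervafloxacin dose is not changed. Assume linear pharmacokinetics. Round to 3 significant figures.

The CYP2B6 pathway (27% of clearance) is reduced to 0.34× activity: 0.27 × 0.34 = 0.0918.
The CYP2C8 pathway (28% of clearance) rises to 5.1× activity: 0.28 × 5.1 = 1.428.
The CYP2E1 pathway (26% of clearance) drops to 0.32× activity: 0.26 × 0.32 = 0.0832.
The remaining 19% of clearance is unaffected.
Relative clearance = 0.0918 + 1.428 + 0.0832 + 0.19 = 1.793.
Steady-state concentration ∝ 1/CL: new value = 12.3 / 1.793 = 6.86 mg/L.

6.86 mg/L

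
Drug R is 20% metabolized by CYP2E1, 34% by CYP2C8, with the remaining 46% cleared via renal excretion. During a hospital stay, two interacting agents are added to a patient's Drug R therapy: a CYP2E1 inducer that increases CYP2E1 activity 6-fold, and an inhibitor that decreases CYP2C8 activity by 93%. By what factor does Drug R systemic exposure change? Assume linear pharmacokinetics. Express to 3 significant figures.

0.594

CYP2E1: 0.2 × 6 = 1.2
CYP2C8: 0.34 × 0.07 = 0.0238
Other: 0.46 (unchanged)
Relative clearance = 1.2 + 0.0238 + 0.46 = 1.6838.
Net systemic exposure ratio = 1 / 1.6838 = 0.594.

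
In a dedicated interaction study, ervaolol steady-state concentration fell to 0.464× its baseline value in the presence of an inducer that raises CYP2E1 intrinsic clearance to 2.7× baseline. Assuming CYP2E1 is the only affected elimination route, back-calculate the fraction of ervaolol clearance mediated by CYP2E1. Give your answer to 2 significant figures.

Let x = fm,CYP2E1. Because steady-state concentration ∝ 1/CL, relative clearance rose to 1/0.464 = 2.155.
Setting x·2.7 + (1 − x) = 2.155 and solving: x = (2.155 − 1)/(2.7 − 1) = 0.68.

0.68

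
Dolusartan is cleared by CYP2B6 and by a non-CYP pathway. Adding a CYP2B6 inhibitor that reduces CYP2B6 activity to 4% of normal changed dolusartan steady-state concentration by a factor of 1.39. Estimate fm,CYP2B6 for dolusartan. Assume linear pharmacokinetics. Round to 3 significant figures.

0.292

Write x for the fraction cleared via CYP2B6. The observed steady-state concentration change means clearance fell to 1/1.39 = 0.7194 of baseline.
Only the CYP2B6 route changed, so 0.7194 = x·0.04 + (1 − x), giving x = 0.292.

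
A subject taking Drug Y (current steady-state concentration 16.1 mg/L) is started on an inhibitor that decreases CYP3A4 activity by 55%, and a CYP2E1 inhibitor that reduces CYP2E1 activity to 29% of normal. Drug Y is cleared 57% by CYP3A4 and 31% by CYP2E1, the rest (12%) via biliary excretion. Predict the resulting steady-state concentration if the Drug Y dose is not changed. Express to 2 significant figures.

35 mg/L

CYP3A4: 0.57 × 0.45 = 0.2565
CYP2E1: 0.31 × 0.29 = 0.0899
Other: 0.12 (unchanged)
Relative clearance = 0.2565 + 0.0899 + 0.12 = 0.4664.
Dividing the baseline by the relative clearance: 16.1 / 0.4664 = 35 mg/L.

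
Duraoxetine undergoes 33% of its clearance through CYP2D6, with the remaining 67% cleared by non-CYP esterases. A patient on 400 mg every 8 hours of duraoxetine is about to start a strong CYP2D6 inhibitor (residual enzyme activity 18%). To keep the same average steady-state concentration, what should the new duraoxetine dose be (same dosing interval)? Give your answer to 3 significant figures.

292 mg

The CYP2D6 pathway (33% of clearance) falls to 0.18× activity: 0.33 × 0.18 = 0.0594.
Non-CYP routes (67%) are unchanged.
New clearance relative to baseline: 0.0594 + 0.67 = 0.7294.
To maintain the same steady-state level, dose must scale with clearance: new dose = 400 × 0.7294 = 292 mg.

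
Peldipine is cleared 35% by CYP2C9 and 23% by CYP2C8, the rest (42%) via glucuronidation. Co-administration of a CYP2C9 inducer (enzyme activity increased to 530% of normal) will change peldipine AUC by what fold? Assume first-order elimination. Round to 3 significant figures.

The CYP2C9 pathway (35% of clearance) is boosted to 5.3× activity: 0.35 × 5.3 = 1.855.
CYP2C8 (23%) and the residual 42% are unaffected.
New clearance relative to baseline: 1.855 + 0.23 + 0.42 = 2.505.
Since AUC ∝ 1/CL, the ratio is 1 / 2.505 = 0.399.

0.399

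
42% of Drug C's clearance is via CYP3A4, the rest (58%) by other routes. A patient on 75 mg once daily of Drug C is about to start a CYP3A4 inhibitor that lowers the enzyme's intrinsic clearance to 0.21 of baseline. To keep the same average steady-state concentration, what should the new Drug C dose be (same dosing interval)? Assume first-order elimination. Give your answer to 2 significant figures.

50 mg

The CYP3A4 pathway (42% of clearance) is reduced to 0.21× activity: 0.42 × 0.21 = 0.0882.
Non-CYP routes (58%) are unchanged.
CL_new/CL_old = 0.0882 + 0.58 = 0.6682.
To maintain the same steady-state level, dose must scale with clearance: new dose = 75 × 0.6682 = 50 mg.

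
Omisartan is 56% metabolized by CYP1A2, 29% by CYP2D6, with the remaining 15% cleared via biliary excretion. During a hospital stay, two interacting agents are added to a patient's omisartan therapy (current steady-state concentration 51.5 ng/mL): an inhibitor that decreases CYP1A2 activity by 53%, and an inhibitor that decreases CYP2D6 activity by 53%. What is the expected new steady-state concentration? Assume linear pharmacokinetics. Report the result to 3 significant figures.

93.7 ng/mL

The CYP1A2 pathway (56% of clearance) is reduced to 0.47× activity: 0.56 × 0.47 = 0.2632.
The CYP2D6 pathway (29% of clearance) falls to 0.47× activity: 0.29 × 0.47 = 0.1363.
The remaining 15% of clearance is unaffected.
Relative clearance = 0.2632 + 0.1363 + 0.15 = 0.5495.
New steady-state concentration = 51.5 / 0.5495 = 93.7 ng/mL (concentration scales inversely with clearance).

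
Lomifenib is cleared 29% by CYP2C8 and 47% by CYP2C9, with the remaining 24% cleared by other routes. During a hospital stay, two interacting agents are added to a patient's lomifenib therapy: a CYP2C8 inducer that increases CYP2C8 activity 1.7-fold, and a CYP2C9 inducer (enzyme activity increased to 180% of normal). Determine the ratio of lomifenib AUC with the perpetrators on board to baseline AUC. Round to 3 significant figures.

0.633

The CYP2C8 pathway (29% of clearance) rises to 1.7× activity: 0.29 × 1.7 = 0.493.
The CYP2C9 pathway (47% of clearance) rises to 1.8× activity: 0.47 × 1.8 = 0.846.
Non-CYP routes (24%) are unchanged.
CL_new/CL_old = 0.493 + 0.846 + 0.24 = 1.579.
AUC ∝ 1/CL: fold-change = 1 / 1.579 = 0.633.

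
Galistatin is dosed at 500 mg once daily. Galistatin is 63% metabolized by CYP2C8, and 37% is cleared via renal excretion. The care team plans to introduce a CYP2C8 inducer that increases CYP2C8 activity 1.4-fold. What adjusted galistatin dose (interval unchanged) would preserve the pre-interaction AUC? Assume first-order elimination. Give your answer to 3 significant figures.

626 mg

The CYP2C8 pathway (63% of clearance) increases to 1.4× activity: 0.63 × 1.4 = 0.882.
The remaining 37% of clearance is unaffected.
New clearance relative to baseline: 0.882 + 0.37 = 1.252.
Css,avg = (dose rate)/CL, so holding Css fixed requires dose ∝ CL: 500 × 1.252 = 626 mg.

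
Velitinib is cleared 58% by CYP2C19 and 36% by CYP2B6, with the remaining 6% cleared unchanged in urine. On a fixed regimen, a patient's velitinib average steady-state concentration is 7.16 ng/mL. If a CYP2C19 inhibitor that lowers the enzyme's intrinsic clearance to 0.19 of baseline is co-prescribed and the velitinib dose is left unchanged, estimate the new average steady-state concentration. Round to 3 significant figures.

The CYP2C19 pathway (58% of clearance) is reduced to 0.19× activity: 0.58 × 0.19 = 0.1102.
CYP2B6 (36%) and the residual 6% are unaffected.
CL_new/CL_old = 0.1102 + 0.36 + 0.06 = 0.5302.
Average steady-state concentration ∝ 1/CL, so new value = 7.16 / 0.5302 = 13.5 ng/mL.

13.5 ng/mL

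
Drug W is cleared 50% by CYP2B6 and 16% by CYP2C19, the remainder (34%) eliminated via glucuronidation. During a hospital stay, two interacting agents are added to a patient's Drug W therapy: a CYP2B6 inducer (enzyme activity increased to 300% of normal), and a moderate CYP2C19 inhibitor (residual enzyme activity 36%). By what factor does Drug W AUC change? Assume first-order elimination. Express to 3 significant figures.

The CYP2B6 pathway (50% of clearance) increases to 3× activity: 0.5 × 3 = 1.5.
The CYP2C19 pathway (16% of clearance) is reduced to 0.36× activity: 0.16 × 0.36 = 0.0576.
The remaining 34% of clearance is unaffected.
CL_new/CL_old = 1.5 + 0.0576 + 0.34 = 1.8976.
AUC ∝ 1/CL: fold-change = 1 / 1.8976 = 0.527.

0.527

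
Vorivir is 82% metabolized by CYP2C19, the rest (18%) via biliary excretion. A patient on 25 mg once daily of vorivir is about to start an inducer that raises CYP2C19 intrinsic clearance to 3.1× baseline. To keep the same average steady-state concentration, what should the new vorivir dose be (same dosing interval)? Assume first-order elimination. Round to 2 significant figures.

68 mg

The CYP2C19 pathway (82% of clearance) increases to 3.1× activity: 0.82 × 3.1 = 2.542.
Non-CYP routes (18%) are unchanged.
CL_new/CL_old = 2.542 + 0.18 = 2.722.
Css,avg = (dose rate)/CL, so holding Css fixed requires dose ∝ CL: 25 × 2.722 = 68 mg.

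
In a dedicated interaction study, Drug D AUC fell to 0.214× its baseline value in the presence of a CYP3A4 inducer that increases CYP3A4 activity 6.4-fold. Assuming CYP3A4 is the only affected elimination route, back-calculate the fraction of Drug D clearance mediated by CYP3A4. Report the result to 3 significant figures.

Call the CYP3A4 fraction fm. After the interaction, CL_new/CL_old = fm × 6.4 + (1 − fm).
AUC ratio = 1 / (new CL fraction), so new CL fraction = 1 / 0.214 = 4.673.
fm × 6.4 + 1 − fm = 4.673  ⇒  fm × (6.4 − 1) = 3.673  ⇒  fm = 0.680.

0.680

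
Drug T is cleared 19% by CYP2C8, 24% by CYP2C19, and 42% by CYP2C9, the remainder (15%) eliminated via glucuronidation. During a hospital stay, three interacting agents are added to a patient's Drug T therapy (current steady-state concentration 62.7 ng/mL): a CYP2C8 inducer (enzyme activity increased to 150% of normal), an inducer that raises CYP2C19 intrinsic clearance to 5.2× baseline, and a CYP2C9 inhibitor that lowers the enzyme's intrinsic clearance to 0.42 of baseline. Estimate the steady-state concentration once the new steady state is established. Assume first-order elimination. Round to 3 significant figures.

CYP2C8: 0.19 × 1.5 = 0.285
CYP2C19: 0.24 × 5.2 = 1.248
CYP2C9: 0.42 × 0.42 = 0.1764
Other: 0.15 (unchanged)
Relative clearance = 0.285 + 1.248 + 0.1764 + 0.15 = 1.8594.
Dividing the baseline by the relative clearance: 62.7 / 1.8594 = 33.7 ng/mL.

33.7 ng/mL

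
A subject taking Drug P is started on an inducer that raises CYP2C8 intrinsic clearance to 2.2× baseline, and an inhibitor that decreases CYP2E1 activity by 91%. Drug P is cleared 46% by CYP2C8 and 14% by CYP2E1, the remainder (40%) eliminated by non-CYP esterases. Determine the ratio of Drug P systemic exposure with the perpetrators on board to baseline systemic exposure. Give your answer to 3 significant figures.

CYP2C8: 0.46 × 2.2 = 1.012
CYP2E1: 0.14 × 0.09 = 0.0126
Other: 0.4 (unchanged)
CL_new/CL_old = 1.012 + 0.0126 + 0.4 = 1.4246.
Because systemic exposure varies inversely with clearance, the combined effect is 1 / 1.4246 = 0.702.

0.702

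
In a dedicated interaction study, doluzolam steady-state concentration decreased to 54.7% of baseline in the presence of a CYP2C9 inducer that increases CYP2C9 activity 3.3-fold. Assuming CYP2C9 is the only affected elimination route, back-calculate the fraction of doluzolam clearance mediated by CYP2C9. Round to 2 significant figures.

Call the CYP2C9 fraction fm. After the interaction, CL_new/CL_old = fm × 3.3 + (1 − fm).
Steady-state concentration ratio = 1 / (new CL fraction), so new CL fraction = 1 / 0.547 = 1.828.
fm × 3.3 + 1 − fm = 1.828  ⇒  fm × (3.3 − 1) = 0.8282  ⇒  fm = 0.36.

0.36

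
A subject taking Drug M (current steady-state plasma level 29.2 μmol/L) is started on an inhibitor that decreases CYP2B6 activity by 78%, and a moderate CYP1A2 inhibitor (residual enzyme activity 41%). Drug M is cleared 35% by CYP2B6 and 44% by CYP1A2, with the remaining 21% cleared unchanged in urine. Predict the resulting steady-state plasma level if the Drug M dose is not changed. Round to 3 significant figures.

CYP2B6: 0.35 × 0.22 = 0.077
CYP1A2: 0.44 × 0.41 = 0.1804
Other: 0.21 (unchanged)
New clearance relative to baseline: 0.077 + 0.1804 + 0.21 = 0.4674.
Dividing the baseline by the relative clearance: 29.2 / 0.4674 = 62.5 μmol/L.

62.5 μmol/L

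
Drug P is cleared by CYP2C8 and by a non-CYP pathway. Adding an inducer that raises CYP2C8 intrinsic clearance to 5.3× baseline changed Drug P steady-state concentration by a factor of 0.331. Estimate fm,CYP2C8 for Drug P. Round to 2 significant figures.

0.47

Let fm be the CYP2C8 fraction. New clearance relative to baseline = fm × 5.3 + (1 − fm).
Steady-state concentration ratio = 1 / (new CL fraction), so new CL fraction = 1 / 0.331 = 3.021.
fm × 5.3 + 1 − fm = 3.021  ⇒  fm × (5.3 − 1) = 2.021  ⇒  fm = 0.47.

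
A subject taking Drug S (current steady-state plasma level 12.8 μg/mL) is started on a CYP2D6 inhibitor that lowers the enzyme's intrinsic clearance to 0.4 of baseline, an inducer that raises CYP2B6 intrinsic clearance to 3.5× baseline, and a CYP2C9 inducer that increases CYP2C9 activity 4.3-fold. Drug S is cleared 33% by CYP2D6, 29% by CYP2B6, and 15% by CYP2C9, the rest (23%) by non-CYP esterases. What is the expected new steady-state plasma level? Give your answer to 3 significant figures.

CYP2D6: 0.33 × 0.4 = 0.132
CYP2B6: 0.29 × 3.5 = 1.015
CYP2C9: 0.15 × 4.3 = 0.645
Other: 0.23 (unchanged)
New clearance relative to baseline: 0.132 + 1.015 + 0.645 + 0.23 = 2.022.
New steady-state plasma level = 12.8 / 2.022 = 6.33 μg/mL (concentration scales inversely with clearance).

6.33 μg/mL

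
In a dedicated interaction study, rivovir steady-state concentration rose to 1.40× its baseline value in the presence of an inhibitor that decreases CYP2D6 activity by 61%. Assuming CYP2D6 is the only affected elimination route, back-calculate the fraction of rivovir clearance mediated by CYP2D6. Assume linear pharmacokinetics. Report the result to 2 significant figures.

Call the CYP2D6 fraction fm. After the interaction, CL_new/CL_old = fm × 0.39 + (1 − fm).
Steady-state concentration ratio = 1 / (new CL fraction), so new CL fraction = 1 / 1.40 = 0.7143.
fm × 0.39 + 1 − fm = 0.7143  ⇒  fm × (0.39 − 1) = −0.2857  ⇒  fm = 0.47.

0.47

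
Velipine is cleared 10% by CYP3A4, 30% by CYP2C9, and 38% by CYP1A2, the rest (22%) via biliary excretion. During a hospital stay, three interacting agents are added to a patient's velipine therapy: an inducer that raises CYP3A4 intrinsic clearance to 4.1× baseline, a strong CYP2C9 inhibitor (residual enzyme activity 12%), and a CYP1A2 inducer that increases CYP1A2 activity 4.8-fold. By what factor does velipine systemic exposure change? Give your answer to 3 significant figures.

The CYP3A4 pathway (10% of clearance) is boosted to 4.1× activity: 0.1 × 4.1 = 0.41.
The CYP2C9 pathway (30% of clearance) is reduced to 0.12× activity: 0.3 × 0.12 = 0.036.
The CYP1A2 pathway (38% of clearance) rises to 4.8× activity: 0.38 × 4.8 = 1.824.
The remaining 22% of clearance is unaffected.
CL_new/CL_old = 0.41 + 0.036 + 1.824 + 0.22 = 2.49.
Systemic exposure ∝ 1/CL: fold-change = 1 / 2.49 = 0.402.

0.402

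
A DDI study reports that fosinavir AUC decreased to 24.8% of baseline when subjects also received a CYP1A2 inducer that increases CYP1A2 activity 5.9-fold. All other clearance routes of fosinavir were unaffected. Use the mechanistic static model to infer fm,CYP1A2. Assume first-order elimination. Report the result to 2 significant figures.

CL'/CL = 1 / 0.248 = 4.032
5.9·fm + (1 − fm) = 4.032
fm = (4.032 − 1) / (5.9 − 1) = 0.62

0.62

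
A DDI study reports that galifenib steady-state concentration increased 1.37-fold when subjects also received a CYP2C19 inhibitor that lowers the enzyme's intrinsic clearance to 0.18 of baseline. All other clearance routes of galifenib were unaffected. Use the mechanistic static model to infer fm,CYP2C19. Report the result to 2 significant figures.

0.33

Let fm be the CYP2C19 fraction. New clearance relative to baseline = fm × 0.18 + (1 − fm).
Steady-state concentration ratio = 1 / (new CL fraction), so new CL fraction = 1 / 1.37 = 0.7299.
fm × 0.18 + 1 − fm = 0.7299  ⇒  fm × (0.18 − 1) = −0.2701  ⇒  fm = 0.33.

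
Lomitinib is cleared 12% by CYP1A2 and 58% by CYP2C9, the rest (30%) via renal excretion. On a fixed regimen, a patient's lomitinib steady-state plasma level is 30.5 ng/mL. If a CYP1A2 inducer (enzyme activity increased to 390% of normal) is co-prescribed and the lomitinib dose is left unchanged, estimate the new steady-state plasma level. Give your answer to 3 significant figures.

CYP1A2: 0.12 × 3.9 = 0.468
CYP2C9: 0.58 (unchanged)
Other: 0.3 (unchanged)
New clearance relative to baseline: 0.468 + 0.58 + 0.3 = 1.348.
Steady-state plasma level ∝ 1/CL, so new value = 30.5 / 1.348 = 22.6 ng/mL.

22.6 ng/mL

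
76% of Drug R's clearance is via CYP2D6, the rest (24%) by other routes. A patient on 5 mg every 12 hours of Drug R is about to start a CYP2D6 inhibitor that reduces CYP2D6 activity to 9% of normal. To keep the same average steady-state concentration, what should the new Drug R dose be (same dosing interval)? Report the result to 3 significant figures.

1.54 mg

CYP2D6: 0.76 × 0.09 = 0.0684
Other: 0.24 (unchanged)
CL_new/CL_old = 0.0684 + 0.24 = 0.3084.
Css,avg = (dose rate)/CL, so holding Css fixed requires dose ∝ CL: 5 × 0.3084 = 1.54 mg.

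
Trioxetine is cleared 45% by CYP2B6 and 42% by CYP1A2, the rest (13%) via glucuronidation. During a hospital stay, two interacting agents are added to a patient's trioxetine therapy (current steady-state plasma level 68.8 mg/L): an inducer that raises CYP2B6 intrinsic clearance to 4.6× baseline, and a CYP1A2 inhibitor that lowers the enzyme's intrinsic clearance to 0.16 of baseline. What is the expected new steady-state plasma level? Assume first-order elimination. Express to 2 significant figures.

30 mg/L

CYP2B6: 0.45 × 4.6 = 2.07
CYP1A2: 0.42 × 0.16 = 0.0672
Other: 0.13 (unchanged)
Relative clearance = 2.07 + 0.0672 + 0.13 = 2.2672.
New steady-state plasma level = 68.8 / 2.2672 = 30 mg/L (concentration scales inversely with clearance).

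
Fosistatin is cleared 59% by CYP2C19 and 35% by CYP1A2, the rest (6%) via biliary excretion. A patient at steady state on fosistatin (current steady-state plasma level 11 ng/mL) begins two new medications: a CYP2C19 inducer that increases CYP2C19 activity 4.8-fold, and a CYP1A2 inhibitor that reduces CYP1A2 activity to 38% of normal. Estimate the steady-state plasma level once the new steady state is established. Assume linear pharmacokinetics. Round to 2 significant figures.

3.6 ng/mL

The CYP2C19 pathway (59% of clearance) is boosted to 4.8× activity: 0.59 × 4.8 = 2.832.
The CYP1A2 pathway (35% of clearance) drops to 0.38× activity: 0.35 × 0.38 = 0.133.
Non-CYP routes (6%) are unchanged.
Relative clearance = 2.832 + 0.133 + 0.06 = 3.025.
Steady-state plasma level ∝ 1/CL: new value = 11 / 3.025 = 3.6 ng/mL.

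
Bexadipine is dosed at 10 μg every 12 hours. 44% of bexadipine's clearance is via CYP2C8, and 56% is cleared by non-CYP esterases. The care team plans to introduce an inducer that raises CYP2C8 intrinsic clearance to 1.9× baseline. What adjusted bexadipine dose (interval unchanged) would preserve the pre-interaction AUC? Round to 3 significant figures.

The CYP2C8 pathway (44% of clearance) rises to 1.9× activity: 0.44 × 1.9 = 0.836.
Non-CYP routes (56%) are unchanged.
Relative clearance = 0.836 + 0.56 = 1.396.
Exposure is unchanged when dose changes in proportion to clearance. New dose = 10 μg × 1.396 = 14.0 μg.

14.0 μg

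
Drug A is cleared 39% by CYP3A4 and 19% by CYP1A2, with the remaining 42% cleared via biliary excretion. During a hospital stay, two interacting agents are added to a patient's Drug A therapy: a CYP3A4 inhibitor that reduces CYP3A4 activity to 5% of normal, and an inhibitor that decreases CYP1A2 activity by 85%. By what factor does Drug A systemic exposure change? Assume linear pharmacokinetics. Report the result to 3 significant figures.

The CYP3A4 pathway (39% of clearance) is reduced to 0.05× activity: 0.39 × 0.05 = 0.0195.
The CYP1A2 pathway (19% of clearance) falls to 0.15× activity: 0.19 × 0.15 = 0.0285.
Non-CYP routes (42%) are unchanged.
New clearance relative to baseline: 0.0195 + 0.0285 + 0.42 = 0.468.
Net systemic exposure ratio = 1 / 0.468 = 2.14.

2.14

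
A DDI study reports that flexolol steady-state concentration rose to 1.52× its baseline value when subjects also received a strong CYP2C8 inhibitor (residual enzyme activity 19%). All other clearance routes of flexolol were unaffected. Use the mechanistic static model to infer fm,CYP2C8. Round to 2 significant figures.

CL'/CL = 1 / 1.52 = 0.6579
0.19·fm + (1 − fm) = 0.6579
fm = (0.6579 − 1) / (0.19 − 1) = 0.42

0.42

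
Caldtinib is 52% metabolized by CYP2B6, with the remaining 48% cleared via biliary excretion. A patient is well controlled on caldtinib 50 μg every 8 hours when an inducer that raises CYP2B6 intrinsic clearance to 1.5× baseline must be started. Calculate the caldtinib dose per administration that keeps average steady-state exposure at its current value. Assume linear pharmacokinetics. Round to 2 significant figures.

The CYP2B6 pathway (52% of clearance) rises to 1.5× activity: 0.52 × 1.5 = 0.78.
Non-CYP routes (48%) are unchanged.
New clearance relative to baseline: 0.78 + 0.48 = 1.26.
To maintain the same steady-state level, dose must scale with clearance: new dose = 50 × 1.26 = 63 μg.

63 μg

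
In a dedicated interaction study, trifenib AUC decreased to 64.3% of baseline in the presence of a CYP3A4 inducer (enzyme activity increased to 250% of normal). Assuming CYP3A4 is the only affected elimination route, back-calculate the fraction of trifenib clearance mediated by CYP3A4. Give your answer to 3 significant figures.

Write x for the fraction cleared via CYP3A4. The observed AUC change means clearance rose to 1/0.643 = 1.555 of baseline.
Setting x·2.5 + (1 − x) = 1.555 and solving: x = (1.555 − 1)/(2.5 − 1) = 0.370.

0.370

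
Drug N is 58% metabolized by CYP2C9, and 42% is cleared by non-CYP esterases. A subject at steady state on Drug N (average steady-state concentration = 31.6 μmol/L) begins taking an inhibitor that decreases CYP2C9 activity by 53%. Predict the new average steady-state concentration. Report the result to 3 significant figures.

The CYP2C9 pathway (58% of clearance) drops to 0.47× activity: 0.58 × 0.47 = 0.2726.
The remaining 42% of clearance is unaffected.
Relative clearance = 0.2726 + 0.42 = 0.6926.
With dosing unchanged, average steady-state concentration scales as 1/CL: 31.6 / 0.6926 = 45.6 μmol/L.

45.6 μmol/L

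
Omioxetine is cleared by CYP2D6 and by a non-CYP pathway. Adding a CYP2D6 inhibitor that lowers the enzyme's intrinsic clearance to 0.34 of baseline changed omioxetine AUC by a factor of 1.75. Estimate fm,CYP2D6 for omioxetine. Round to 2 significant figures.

0.65

Let fm be the CYP2D6 fraction. New clearance relative to baseline = fm × 0.34 + (1 − fm).
AUC ratio = 1 / (new CL fraction), so new CL fraction = 1 / 1.75 = 0.5714.
fm × 0.34 + 1 − fm = 0.5714  ⇒  fm × (0.34 − 1) = −0.4286  ⇒  fm = 0.65.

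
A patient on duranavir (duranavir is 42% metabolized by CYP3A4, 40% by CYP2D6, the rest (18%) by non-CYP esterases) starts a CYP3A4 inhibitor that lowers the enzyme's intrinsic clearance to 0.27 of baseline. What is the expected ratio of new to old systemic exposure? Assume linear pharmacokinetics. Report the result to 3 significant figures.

1.44

The CYP3A4 pathway (42% of clearance) drops to 0.27× activity: 0.42 × 0.27 = 0.1134.
CYP2D6 (40%) and the residual 18% are unaffected.
CL_new/CL_old = 0.1134 + 0.4 + 0.18 = 0.6934.
Systemic exposure is inversely proportional to clearance, so the fold-change is 1 / 0.6934 = 1.44.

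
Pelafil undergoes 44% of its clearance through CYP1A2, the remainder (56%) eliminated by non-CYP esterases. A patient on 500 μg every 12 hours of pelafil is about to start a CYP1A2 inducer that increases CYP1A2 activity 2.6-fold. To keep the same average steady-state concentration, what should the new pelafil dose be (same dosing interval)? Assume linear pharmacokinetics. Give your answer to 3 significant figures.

852 μg

CYP1A2: 0.44 × 2.6 = 1.144
Other: 0.56 (unchanged)
CL_new/CL_old = 1.144 + 0.56 = 1.704.
Css,avg = (dose rate)/CL, so holding Css fixed requires dose ∝ CL: 500 × 1.704 = 852 μg.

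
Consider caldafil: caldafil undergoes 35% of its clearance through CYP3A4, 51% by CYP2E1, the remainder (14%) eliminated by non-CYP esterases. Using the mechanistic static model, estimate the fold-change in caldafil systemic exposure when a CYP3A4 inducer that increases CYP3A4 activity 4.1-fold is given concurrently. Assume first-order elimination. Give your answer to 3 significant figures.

0.480

The CYP3A4 pathway (35% of clearance) is boosted to 4.1× activity: 0.35 × 4.1 = 1.435.
CYP2E1 (51%) and the residual 14% are unaffected.
New clearance relative to baseline: 1.435 + 0.51 + 0.14 = 2.085.
Systemic exposure ratio = CL_old/CL_new = 1 / 2.085 = 0.480.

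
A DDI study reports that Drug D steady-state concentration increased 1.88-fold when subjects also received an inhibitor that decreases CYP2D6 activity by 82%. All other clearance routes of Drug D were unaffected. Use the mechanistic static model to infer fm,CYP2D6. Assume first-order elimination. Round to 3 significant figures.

CL'/CL = 1 / 1.88 = 0.5319
0.18·fm + (1 − fm) = 0.5319
fm = (0.5319 − 1) / (0.18 − 1) = 0.571

0.571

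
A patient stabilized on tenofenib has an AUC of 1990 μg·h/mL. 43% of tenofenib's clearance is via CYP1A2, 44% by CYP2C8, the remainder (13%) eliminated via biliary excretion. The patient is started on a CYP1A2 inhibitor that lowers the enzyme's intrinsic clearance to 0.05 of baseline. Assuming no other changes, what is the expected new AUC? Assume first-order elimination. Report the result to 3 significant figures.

3.36 × 10³ μg·h/mL

The CYP1A2 pathway (43% of clearance) falls to 0.05× activity: 0.43 × 0.05 = 0.0215.
CYP2C8 (44%) and the residual 13% are unaffected.
CL_new/CL_old = 0.0215 + 0.44 + 0.13 = 0.5915.
AUC ∝ 1/CL, so new value = 1990 / 0.5915 = 3.36 × 10³ μg·h/mL.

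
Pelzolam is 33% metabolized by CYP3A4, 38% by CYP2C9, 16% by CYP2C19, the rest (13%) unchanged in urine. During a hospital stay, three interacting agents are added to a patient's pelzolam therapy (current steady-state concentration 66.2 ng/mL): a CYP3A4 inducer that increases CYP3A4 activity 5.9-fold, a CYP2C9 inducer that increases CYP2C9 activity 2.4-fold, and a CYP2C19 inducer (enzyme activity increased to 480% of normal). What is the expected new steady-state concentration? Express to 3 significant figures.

17.6 ng/mL

CYP3A4: 0.33 × 5.9 = 1.947
CYP2C9: 0.38 × 2.4 = 0.912
CYP2C19: 0.16 × 4.8 = 0.768
Other: 0.13 (unchanged)
CL_new/CL_old = 1.947 + 0.912 + 0.768 + 0.13 = 3.757.
New steady-state concentration = 66.2 / 3.757 = 17.6 ng/mL (concentration scales inversely with clearance).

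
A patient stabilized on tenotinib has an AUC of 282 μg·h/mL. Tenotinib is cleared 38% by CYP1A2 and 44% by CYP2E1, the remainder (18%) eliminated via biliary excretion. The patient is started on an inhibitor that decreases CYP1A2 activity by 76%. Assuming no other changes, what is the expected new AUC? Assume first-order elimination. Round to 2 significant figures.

4.0 × 10² μg·h/mL

CYP1A2: 0.38 × 0.24 = 0.0912
CYP2E1: 0.44 (unchanged)
Other: 0.18 (unchanged)
New clearance relative to baseline: 0.0912 + 0.44 + 0.18 = 0.7112.
AUC ∝ 1/CL, so new value = 282 / 0.7112 = 4.0 × 10² μg·h/mL.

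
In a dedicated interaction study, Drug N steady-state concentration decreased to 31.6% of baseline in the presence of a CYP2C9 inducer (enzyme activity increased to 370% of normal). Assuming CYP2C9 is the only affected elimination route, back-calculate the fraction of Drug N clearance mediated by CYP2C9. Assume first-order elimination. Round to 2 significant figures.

0.80

CL'/CL = 1 / 0.316 = 3.165
3.7·fm + (1 − fm) = 3.165
fm = (3.165 − 1) / (3.7 − 1) = 0.80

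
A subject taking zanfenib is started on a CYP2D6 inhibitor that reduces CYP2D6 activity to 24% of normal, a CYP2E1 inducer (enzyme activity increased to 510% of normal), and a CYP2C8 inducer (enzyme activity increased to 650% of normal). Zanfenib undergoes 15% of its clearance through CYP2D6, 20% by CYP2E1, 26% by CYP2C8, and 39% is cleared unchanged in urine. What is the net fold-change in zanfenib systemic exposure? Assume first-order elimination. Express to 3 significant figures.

0.319

The CYP2D6 pathway (15% of clearance) falls to 0.24× activity: 0.15 × 0.24 = 0.036.
The CYP2E1 pathway (20% of clearance) is boosted to 5.1× activity: 0.2 × 5.1 = 1.02.
The CYP2C8 pathway (26% of clearance) increases to 6.5× activity: 0.26 × 6.5 = 1.69.
Non-CYP routes (39%) are unchanged.
New clearance relative to baseline: 0.036 + 1.02 + 1.69 + 0.39 = 3.136.
Because systemic exposure varies inversely with clearance, the combined effect is 1 / 3.136 = 0.319.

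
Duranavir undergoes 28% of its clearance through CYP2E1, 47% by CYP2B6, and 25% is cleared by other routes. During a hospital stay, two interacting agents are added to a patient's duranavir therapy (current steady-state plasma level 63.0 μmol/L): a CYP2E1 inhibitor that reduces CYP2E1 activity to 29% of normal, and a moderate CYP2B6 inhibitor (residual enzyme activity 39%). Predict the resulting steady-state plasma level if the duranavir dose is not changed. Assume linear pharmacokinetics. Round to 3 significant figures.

The CYP2E1 pathway (28% of clearance) drops to 0.29× activity: 0.28 × 0.29 = 0.0812.
The CYP2B6 pathway (47% of clearance) is reduced to 0.39× activity: 0.47 × 0.39 = 0.1833.
Non-CYP routes (25%) are unchanged.
New clearance relative to baseline: 0.0812 + 0.1833 + 0.25 = 0.5145.
New steady-state plasma level = 63.0 / 0.5145 = 122 μmol/L (concentration scales inversely with clearance).

122 μmol/L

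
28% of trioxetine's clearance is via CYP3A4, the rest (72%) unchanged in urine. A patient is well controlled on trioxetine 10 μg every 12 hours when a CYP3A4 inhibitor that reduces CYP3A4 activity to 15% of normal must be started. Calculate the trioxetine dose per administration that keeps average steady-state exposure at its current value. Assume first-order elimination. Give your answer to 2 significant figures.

7.6 μg

The CYP3A4 pathway (28% of clearance) drops to 0.15× activity: 0.28 × 0.15 = 0.042.
The remaining 72% of clearance is unaffected.
New clearance relative to baseline: 0.042 + 0.72 = 0.762.
Css,avg = (dose rate)/CL, so holding Css fixed requires dose ∝ CL: 10 × 0.762 = 7.6 μg.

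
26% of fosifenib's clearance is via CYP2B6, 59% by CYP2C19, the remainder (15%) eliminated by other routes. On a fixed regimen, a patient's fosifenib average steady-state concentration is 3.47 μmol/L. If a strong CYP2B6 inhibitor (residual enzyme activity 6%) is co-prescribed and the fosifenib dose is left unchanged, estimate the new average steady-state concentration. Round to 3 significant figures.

4.59 μmol/L

The CYP2B6 pathway (26% of clearance) drops to 0.06× activity: 0.26 × 0.06 = 0.0156.
CYP2C19 (59%) and the residual 15% are unaffected.
New clearance relative to baseline: 0.0156 + 0.59 + 0.15 = 0.7556.
Average steady-state concentration ∝ 1/CL, so new value = 3.47 / 0.7556 = 4.59 μmol/L.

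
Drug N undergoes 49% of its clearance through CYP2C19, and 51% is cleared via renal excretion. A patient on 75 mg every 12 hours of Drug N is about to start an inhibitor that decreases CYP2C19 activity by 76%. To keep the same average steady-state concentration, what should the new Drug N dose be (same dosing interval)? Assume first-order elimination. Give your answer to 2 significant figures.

47 mg

The CYP2C19 pathway (49% of clearance) is reduced to 0.24× activity: 0.49 × 0.24 = 0.1176.
The remaining 51% of clearance is unaffected.
Relative clearance = 0.1176 + 0.51 = 0.6276.
Exposure is unchanged when dose changes in proportion to clearance. New dose = 75 mg × 0.6276 = 47 mg.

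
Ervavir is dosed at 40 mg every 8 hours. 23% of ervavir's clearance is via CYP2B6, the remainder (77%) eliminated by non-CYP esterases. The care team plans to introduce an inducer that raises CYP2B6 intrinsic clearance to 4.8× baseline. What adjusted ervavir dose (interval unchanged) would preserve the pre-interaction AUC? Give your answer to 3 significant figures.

CYP2B6: 0.23 × 4.8 = 1.104
Other: 0.77 (unchanged)
CL_new/CL_old = 1.104 + 0.77 = 1.874.
Exposure is unchanged when dose changes in proportion to clearance. New dose = 40 mg × 1.874 = 75.0 mg.

75.0 mg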